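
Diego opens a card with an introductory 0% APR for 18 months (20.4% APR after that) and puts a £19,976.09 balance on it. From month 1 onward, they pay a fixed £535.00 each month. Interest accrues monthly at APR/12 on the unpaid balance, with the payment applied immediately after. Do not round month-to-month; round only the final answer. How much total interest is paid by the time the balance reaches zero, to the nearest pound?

Promo months 1–18 at r₀ = 0%/12 = 0; months 19+ at r₁ = 20.4%/12 = 0.017.
After month 18 (no interest yet): B = £19,976.09 − 18·£535.00 = £10,346.09.
Then at r₁ with £535.00/mo: n₂ = −ln(1 − r₁·B/P)/ln(1+r₁) ≈ 23.65 → 24 more payments.
Total paid = 41·£535.00 + £347.17 = £22,282.17; interest = £22,282.17 − £19,976.09 = £2,306.08.

£2,306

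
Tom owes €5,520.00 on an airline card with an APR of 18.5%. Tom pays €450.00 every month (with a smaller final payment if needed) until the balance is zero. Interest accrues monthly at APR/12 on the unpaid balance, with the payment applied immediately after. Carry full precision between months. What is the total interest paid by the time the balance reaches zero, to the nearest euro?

€647

Monthly rate r = 18.5%/12 = 1.54167% = 0.0154167.
Payoff takes n = ⌈−ln(1 − rB₀/P)/ln(1+r)⌉ = ⌈13.702⌉ = 14 payments; the last is €316.53.
Total paid = 13·€450.00 + €316.53 = €6,166.53.
Total interest = total paid − principal = €6,166.53 − €5,520.00 = €646.53.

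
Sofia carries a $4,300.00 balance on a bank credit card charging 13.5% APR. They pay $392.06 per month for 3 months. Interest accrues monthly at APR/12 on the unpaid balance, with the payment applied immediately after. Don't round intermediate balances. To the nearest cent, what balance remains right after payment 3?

$3,257.30

Monthly rate r = 13.5%/12 = 1.125% = 0.01125.
Each month: B ← B·(1+r) − $392.06.
Month 1: interest $48.38; balance after payment $3,956.32.
Month 2: interest $44.51; balance after payment $3,608.76.
Month 3: interest $40.60; balance after payment $3,257.30.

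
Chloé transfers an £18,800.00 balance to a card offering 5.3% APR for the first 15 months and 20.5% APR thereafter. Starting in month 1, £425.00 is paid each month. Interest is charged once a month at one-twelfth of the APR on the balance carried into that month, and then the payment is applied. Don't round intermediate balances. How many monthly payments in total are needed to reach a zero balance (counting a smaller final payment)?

Promo months 1–15 at r₀ = 5.3%/12 = 0.00441667; months 16+ at r₁ = 20.5%/12 = 0.0170833.
After month 15: iterate B ← B·(1+r₀) − £425.00 for 15 months → £13,508.84.
Then at r₁ with £425.00/mo: n₂ = −ln(1 − r₁·B/P)/ln(1+r₁) ≈ 46.23 → 47 more payments.

62 payments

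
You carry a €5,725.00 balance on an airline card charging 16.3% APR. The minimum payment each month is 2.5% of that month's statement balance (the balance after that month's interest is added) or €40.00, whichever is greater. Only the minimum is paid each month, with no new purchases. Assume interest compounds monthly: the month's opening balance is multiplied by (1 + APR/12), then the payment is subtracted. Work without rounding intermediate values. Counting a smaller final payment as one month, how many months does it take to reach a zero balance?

Monthly rate r = 16.3%/12 = 1.35833% = 0.0135833.
While 2.5% of the post-interest balance exceeds €40.00, each month B ← (B·(1+r))·(1 − 0.025), i.e. B shrinks by the factor (1+r)·0.975 = 0.98824.
This holds for months 1–109. Entering month 110 the balance is €1,577.47; 2.5% of the post-interest balance is now below €40.00, so the flat €40.00 minimum applies from here.
From month 110 a fixed €40.00 at rate r clears €1,577.47 in 57 more payments. Total: 109 + 57 = 166 months.

166 months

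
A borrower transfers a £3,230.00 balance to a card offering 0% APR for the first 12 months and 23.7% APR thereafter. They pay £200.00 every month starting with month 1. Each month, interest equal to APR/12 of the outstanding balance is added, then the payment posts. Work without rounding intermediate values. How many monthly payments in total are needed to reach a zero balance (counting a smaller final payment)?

17 months

Promo months 1–12 at r₀ = 0%/12 = 0; months 13+ at r₁ = 23.7%/12 = 0.01975.
After month 12 (no interest yet): B = £3,230.00 − 12·£200.00 = £830.00.
Then at r₁ with £200.00/mo: n₂ = −ln(1 − r₁·B/P)/ln(1+r₁) ≈ 4.37 → 5 more payments.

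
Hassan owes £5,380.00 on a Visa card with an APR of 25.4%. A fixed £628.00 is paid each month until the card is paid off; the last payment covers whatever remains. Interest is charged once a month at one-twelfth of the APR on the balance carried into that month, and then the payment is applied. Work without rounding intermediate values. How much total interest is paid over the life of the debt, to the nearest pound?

£620

Monthly rate r = 25.4%/12 = 2.11667% = 0.0211667.
Payoff takes n = ⌈−ln(1 − rB₀/P)/ln(1+r)⌉ = ⌈9.552⌉ = 10 payments; the last is £348.37.
Total paid = 9·£628.00 + £348.37 = £6,000.37.
Total interest = total paid − principal = £6,000.37 − £5,380.00 = £620.37.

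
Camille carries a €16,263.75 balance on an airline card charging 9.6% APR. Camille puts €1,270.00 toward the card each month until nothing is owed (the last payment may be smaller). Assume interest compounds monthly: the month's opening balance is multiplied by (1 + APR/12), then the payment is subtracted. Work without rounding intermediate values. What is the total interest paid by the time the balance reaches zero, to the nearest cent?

€964.55

Monthly rate r = 9.6%/12 = 0.8% = 0.008.
Payoff takes n = ⌈−ln(1 − rB₀/P)/ln(1+r)⌉ = ⌈13.565⌉ = 14 payments; the last is €718.30.
Total paid = 13·€1,270.00 + €718.30 = €17,228.30.
Total interest = total paid − principal = €17,228.30 − €16,263.75 = €964.55.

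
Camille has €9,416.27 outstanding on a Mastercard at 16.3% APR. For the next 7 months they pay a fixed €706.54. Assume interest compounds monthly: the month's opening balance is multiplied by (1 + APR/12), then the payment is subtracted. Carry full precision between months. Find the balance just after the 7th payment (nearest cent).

Monthly rate r = 16.3%/12 = 1.35833% = 0.0135833.
Each month: B ← B·(1+r) − €706.54.
Month 1: interest €127.90; balance after payment €8,837.63.
Month 2: interest €120.04; balance after payment €8,251.14.
Month 3: interest €112.08; balance after payment €7,656.68.
Month 4: interest €104.00; balance after payment €7,054.14.
Month 5: interest €95.82; balance after payment €6,443.42.
Month 6: interest €87.52; balance after payment €5,824.40.
Month 7: interest €79.11; balance after payment €5,196.98.

€5,196.98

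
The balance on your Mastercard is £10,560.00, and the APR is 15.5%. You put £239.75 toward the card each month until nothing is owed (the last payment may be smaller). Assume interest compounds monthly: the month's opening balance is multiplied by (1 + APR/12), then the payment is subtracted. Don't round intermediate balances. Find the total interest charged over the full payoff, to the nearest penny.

£5,159.90

Monthly rate r = 15.5%/12 = 1.29167% = 0.0129167.
Payoff takes n = ⌈−ln(1 − rB₀/P)/ln(1+r)⌉ = ⌈65.566⌉ = 66 payments; the last is £136.15.
Total paid = 65·£239.75 + £136.15 = £15,719.90.
Total interest = total paid − principal = £15,719.90 − £10,560.00 = £5,159.90.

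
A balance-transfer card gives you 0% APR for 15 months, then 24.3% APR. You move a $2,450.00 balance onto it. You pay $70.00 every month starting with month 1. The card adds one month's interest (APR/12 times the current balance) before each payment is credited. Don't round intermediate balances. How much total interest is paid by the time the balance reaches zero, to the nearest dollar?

$413

Promo months 1–15 at r₀ = 0%/12 = 0; months 16+ at r₁ = 24.3%/12 = 0.02025.
After month 15 (no interest yet): B = $2,450.00 − 15·$70.00 = $1,400.00.
Then at r₁ with $70.00/mo: n₂ = −ln(1 − r₁·B/P)/ln(1+r₁) ≈ 25.90 → 26 more payments.
Total paid = 40·$70.00 + $62.92 = $2,862.92; interest = $2,862.92 − $2,450.00 = $412.92.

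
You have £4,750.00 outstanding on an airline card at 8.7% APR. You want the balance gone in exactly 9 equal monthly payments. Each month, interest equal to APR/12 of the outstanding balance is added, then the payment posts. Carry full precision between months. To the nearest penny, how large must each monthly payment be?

Monthly rate r = 8.7%/12 = 0.725% = 0.00725.
Level-payment amortization: P = B₀·r / (1 − (1+r)^(−n)) = 4750.00·0.00725 / (1 − 1.00725^(−9)).
Denominator 1 − (1+r)^(−9) = 0.0629462231.
P = 34.4375 / 0.0629462231 ≈ 547.09.

£547.09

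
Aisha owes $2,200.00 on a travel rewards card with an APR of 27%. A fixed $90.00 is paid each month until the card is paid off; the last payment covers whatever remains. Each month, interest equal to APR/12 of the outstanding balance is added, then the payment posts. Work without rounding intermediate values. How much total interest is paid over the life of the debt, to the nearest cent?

Monthly rate r = 27%/12 = 2.25% = 0.0225.
Payoff takes n = ⌈−ln(1 − rB₀/P)/ln(1+r)⌉ = ⌈35.887⌉ = 36 payments; the last is $79.93.
Total paid = 35·$90.00 + $79.93 = $3,229.93.
Total interest = total paid − principal = $3,229.93 − $2,200.00 = $1,029.93.

$1,029.93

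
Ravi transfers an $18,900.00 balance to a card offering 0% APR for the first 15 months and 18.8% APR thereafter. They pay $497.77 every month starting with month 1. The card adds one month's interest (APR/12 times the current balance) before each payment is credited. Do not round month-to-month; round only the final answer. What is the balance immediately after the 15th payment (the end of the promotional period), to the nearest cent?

$11,433.45

Promo months 1–15 at r₀ = 0%/12 = 0; months 16+ at r₁ = 18.8%/12 = 0.0156667.
After month 15 (no interest yet): B = $18,900.00 − 15·$497.77 = $11,433.45.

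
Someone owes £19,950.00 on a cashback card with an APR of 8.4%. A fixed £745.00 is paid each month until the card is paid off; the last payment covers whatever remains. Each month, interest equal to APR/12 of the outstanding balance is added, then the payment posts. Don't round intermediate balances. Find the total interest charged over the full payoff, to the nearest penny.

£2,219.88

Monthly rate r = 8.4%/12 = 0.7% = 0.007.
Payoff takes n = ⌈−ln(1 − rB₀/P)/ln(1+r)⌉ = ⌈29.758⌉ = 30 payments; the last is £564.88.
Total paid = 29·£745.00 + £564.88 = £22,169.88.
Total interest = total paid − principal = £22,169.88 − £19,950.00 = £2,219.88.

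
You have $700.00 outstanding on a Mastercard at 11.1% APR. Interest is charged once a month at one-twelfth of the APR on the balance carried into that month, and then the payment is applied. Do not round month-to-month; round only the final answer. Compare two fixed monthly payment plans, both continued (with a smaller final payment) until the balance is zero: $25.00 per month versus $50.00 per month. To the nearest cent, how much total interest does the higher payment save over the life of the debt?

Monthly rate r = 11.1%/12 = 0.925% = 0.00925.
At $25.00/mo: n = ⌈−ln(1 − rB₀/P)/ln(1+r)⌉ = 33 payments (last $13.92); total interest = total paid − $700.00 = $113.92.
At $50.00/mo: 16 payments (last $3.14); total interest $53.14.
Interest saved = $113.92 − $53.14 = $60.78.

$60.78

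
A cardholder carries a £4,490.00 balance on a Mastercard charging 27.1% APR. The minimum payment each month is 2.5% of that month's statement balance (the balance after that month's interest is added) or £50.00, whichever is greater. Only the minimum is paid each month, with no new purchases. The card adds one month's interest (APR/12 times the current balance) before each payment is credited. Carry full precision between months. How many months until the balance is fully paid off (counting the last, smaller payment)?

375 months

Monthly rate r = 27.1%/12 = 2.25833% = 0.0225833.
While 2.5% of the post-interest balance exceeds £50.00, each month B ← (B·(1+r))·(1 − 0.025), i.e. B shrinks by the factor (1+r)·0.975 = 0.99702.
This holds for months 1–279. Entering month 280 the balance is £1,951.97; 2.5% of the post-interest balance is now below £50.00, so the flat £50.00 minimum applies from here.
From month 280 a fixed £50.00 at rate r clears £1,951.97 in 96 more payments. Total: 279 + 96 = 375 months.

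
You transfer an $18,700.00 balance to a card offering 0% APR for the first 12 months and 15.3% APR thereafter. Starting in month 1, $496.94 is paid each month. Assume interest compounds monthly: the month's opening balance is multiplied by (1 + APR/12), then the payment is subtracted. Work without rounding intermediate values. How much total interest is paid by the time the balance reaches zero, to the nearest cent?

$2,784.34

Promo months 1–12 at r₀ = 0%/12 = 0; months 13+ at r₁ = 15.3%/12 = 0.01275.
After month 12 (no interest yet): B = $18,700.00 − 12·$496.94 = $12,736.72.
Then at r₁ with $496.94/mo: n₂ = −ln(1 − r₁·B/P)/ln(1+r₁) ≈ 31.23 → 32 more payments.
Total paid = 43·$496.94 + $115.92 = $21,484.34; interest = $21,484.34 − $18,700.00 = $2,784.34.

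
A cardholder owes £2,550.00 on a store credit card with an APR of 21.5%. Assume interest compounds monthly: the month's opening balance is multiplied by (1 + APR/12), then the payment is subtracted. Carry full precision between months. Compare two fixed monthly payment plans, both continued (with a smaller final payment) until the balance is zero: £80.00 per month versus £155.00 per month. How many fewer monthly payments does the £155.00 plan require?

28 fewer payments

Monthly rate r = 21.5%/12 = 1.79167% = 0.0179167.
At £80.00/mo: n = ⌈−ln(1 − rB₀/P)/ln(1+r)⌉ = 48 payments (last £53.71); total interest = total paid − £2,550.00 = £1,263.71.
At £155.00/mo: 20 payments (last £103.40); total interest £498.40.
Payments saved = 48 − 20 = 28.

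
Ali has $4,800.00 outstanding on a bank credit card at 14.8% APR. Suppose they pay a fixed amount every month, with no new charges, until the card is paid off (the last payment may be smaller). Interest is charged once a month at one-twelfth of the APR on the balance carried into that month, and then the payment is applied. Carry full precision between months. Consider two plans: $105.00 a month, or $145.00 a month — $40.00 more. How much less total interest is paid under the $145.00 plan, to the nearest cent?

$900.02

Monthly rate r = 14.8%/12 = 1.23333% = 0.0123333.
At $105.00/mo: n = ⌈−ln(1 − rB₀/P)/ln(1+r)⌉ = 68 payments (last $72.07); total interest = total paid − $4,800.00 = $2,307.07.
At $145.00/mo: 43 payments (last $117.05); total interest $1,407.05.
Interest saved = $2,307.07 − $1,407.05 = $900.02.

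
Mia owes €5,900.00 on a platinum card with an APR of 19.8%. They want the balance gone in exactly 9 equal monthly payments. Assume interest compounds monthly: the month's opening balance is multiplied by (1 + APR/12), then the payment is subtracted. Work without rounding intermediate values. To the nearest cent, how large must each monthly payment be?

€710.82

Monthly rate r = 19.8%/12 = 1.65% = 0.0165.
Level-payment amortization: P = B₀·r / (1 − (1+r)^(−n)) = 5900.00·0.0165 / (1 − 1.0165^(−9)).
Denominator 1 − (1+r)^(−9) = 0.136954777.
P = 97.35 / 0.136954777 ≈ 710.82.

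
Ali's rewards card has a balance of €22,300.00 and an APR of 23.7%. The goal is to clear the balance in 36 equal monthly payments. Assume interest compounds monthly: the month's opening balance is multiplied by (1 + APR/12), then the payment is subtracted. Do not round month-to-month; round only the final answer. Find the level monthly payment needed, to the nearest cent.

€871.38

Monthly rate r = 23.7%/12 = 1.975% = 0.01975.
Level-payment amortization: P = B₀·r / (1 − (1+r)^(−n)) = 22300.00·0.01975 / (1 − 1.01975^(−36)).
Denominator 1 − (1+r)^(−36) = 0.505431677.
P = 440.425 / 0.505431677 ≈ 871.38.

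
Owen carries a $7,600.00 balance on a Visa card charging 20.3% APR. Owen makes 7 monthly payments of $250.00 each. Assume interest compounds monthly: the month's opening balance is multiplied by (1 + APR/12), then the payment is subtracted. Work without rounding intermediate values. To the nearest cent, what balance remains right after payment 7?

$6,705.59

Monthly rate r = 20.3%/12 = 1.69167% = 0.0169167.
Each month: B ← B·(1+r) − $250.00.
Month 1: interest $128.57; balance after payment $7,478.57.
Month 2: interest $126.51; balance after payment $7,355.08.
Month 3: interest $124.42; balance after payment $7,229.50.
Month 4: interest $122.30; balance after payment $7,101.80.
Month 5: interest $120.14; balance after payment $6,971.94.
Month 6: interest $117.94; balance after payment $6,839.88.
Month 7: interest $115.71; balance after payment $6,705.59.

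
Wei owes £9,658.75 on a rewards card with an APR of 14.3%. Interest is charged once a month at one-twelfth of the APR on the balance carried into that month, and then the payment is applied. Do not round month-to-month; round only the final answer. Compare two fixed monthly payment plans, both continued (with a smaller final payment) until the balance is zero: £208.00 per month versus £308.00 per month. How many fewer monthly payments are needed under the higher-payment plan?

Monthly rate r = 14.3%/12 = 1.19167% = 0.0119167.
At £208.00/mo: n = ⌈−ln(1 − rB₀/P)/ln(1+r)⌉ = 69 payments (last £8.34); total interest = total paid − £9,658.75 = £4,493.59.
At £308.00/mo: 40 payments (last £154.52); total interest £2,507.77.
Payments saved = 69 − 40 = 29.

29 fewer payments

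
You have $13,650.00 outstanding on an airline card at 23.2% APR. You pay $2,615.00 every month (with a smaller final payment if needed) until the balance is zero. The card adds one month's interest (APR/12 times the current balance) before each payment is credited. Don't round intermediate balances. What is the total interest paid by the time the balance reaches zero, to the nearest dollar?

$884

Monthly rate r = 23.2%/12 = 1.93333% = 0.0193333.
Payoff takes n = ⌈−ln(1 − rB₀/P)/ln(1+r)⌉ = ⌈5.555⌉ = 6 payments; the last is $1,458.75.
Total paid = 5·$2,615.00 + $1,458.75 = $14,533.75.
Total interest = total paid − principal = $14,533.75 − $13,650.00 = $883.75.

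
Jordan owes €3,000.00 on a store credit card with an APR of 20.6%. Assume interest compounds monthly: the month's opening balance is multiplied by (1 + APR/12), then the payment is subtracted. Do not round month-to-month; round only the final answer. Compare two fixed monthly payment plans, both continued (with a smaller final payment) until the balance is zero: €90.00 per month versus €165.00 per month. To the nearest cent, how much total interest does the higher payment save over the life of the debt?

Monthly rate r = 20.6%/12 = 1.71667% = 0.0171667.
At €90.00/mo: n = ⌈−ln(1 − rB₀/P)/ln(1+r)⌉ = 50 payments (last €80.04); total interest = total paid − €3,000.00 = €1,490.04.
At €165.00/mo: 22 payments (last €161.93); total interest €626.93.
Interest saved = €1,490.04 − €626.93 = €863.11.

€863.11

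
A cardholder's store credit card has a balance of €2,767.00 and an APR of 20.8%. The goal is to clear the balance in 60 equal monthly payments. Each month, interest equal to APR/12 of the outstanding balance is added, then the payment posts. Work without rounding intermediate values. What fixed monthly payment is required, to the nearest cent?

Monthly rate r = 20.8%/12 = 1.73333% = 0.0173333.
Level-payment amortization: P = B₀·r / (1 − (1+r)^(−n)) = 2767.00·0.0173333 / (1 − 1.01733^(−60)).
Denominator 1 − (1+r)^(−60) = 0.643381781.
P = 47.9613 / 0.643381781 ≈ 74.55.

€74.55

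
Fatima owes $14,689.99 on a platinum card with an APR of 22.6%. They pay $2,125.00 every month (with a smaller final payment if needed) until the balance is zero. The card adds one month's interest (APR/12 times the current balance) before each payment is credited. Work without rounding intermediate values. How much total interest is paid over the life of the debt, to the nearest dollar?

Monthly rate r = 22.6%/12 = 1.88333% = 0.0188333.
Payoff takes n = ⌈−ln(1 − rB₀/P)/ln(1+r)⌉ = ⌈7.476⌉ = 8 payments; the last is $1,016.00.
Total paid = 7·$2,125.00 + $1,016.00 = $15,891.00.
Total interest = total paid − principal = $15,891.00 − $14,689.99 = $1,201.01.

$1,201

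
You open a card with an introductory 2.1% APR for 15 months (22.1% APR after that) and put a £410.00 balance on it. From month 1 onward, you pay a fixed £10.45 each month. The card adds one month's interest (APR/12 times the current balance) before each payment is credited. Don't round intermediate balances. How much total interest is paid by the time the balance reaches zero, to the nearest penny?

Promo months 1–15 at r₀ = 2.1%/12 = 0.00175; months 16+ at r₁ = 22.1%/12 = 0.0184167.
After month 15: iterate B ← B·(1+r₀) − £10.45 for 15 months → £262.21.
Then at r₁ with £10.45/mo: n₂ = −ln(1 − r₁·B/P)/ln(1+r₁) ≈ 33.98 → 34 more payments.
Total paid = 48·£10.45 + £10.24 = £511.84; interest = £511.84 − £410.00 = £101.84.

£101.84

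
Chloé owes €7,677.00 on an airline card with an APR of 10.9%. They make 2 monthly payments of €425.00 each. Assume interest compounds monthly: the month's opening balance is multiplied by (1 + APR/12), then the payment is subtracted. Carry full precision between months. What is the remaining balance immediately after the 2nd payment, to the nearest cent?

€6,963.24

Monthly rate r = 10.9%/12 = 0.908333% = 0.00908333.
Each month: B ← B·(1+r) − €425.00.
Month 1: interest €69.73; balance after payment €7,321.73.
Month 2: interest €66.51; balance after payment €6,963.24.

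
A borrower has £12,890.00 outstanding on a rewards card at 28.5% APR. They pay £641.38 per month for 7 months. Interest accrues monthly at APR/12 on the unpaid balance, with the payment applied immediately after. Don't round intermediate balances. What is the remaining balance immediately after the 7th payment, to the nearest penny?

£10,369.32

Monthly rate r = 28.5%/12 = 2.375% = 0.02375.
Each month: B ← B·(1+r) − £641.38.
Month 1: interest £306.14; balance after payment £12,554.76.
Month 2: interest £298.18; balance after payment £12,211.55.
Month 3: interest £290.02; balance after payment £11,860.20.
Month 4: interest £281.68; balance after payment £11,500.50.
Month 5: interest £273.14; balance after payment £11,132.25.
Month 6: interest £264.39; balance after payment £10,755.26.
Month 7: interest £255.44; balance after payment £10,369.32.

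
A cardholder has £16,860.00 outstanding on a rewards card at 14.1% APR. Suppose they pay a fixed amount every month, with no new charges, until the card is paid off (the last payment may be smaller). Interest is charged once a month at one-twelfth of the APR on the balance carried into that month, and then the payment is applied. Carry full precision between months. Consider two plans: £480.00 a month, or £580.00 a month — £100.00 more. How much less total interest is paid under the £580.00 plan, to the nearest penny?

£1,122.29

Monthly rate r = 14.1%/12 = 1.175% = 0.01175.
At £480.00/mo: n = ⌈−ln(1 − rB₀/P)/ln(1+r)⌉ = 46 payments (last £271.22); total interest = total paid − £16,860.00 = £5,011.22.
At £580.00/mo: 36 payments (last £448.93); total interest £3,888.93.
Interest saved = £5,011.22 − £3,888.93 = £1,122.29.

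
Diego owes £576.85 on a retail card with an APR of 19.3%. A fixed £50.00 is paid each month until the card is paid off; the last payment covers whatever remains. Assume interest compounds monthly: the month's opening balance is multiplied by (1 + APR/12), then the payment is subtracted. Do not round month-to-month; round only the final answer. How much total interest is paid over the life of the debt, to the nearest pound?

Monthly rate r = 19.3%/12 = 1.60833% = 0.0160833.
Payoff takes n = ⌈−ln(1 − rB₀/P)/ln(1+r)⌉ = ⌈12.864⌉ = 13 payments; the last is £43.24.
Total paid = 12·£50.00 + £43.24 = £643.24.
Total interest = total paid − principal = £643.24 − £576.85 = £66.39.

£66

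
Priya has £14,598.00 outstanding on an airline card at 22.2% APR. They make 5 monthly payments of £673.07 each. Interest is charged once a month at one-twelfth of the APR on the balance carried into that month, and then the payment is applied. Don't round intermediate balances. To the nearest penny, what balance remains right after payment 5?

Monthly rate r = 22.2%/12 = 1.85% = 0.0185.
Each month: B ← B·(1+r) − £673.07.
Month 1: interest £270.06; balance after payment £14,194.99.
Month 2: interest £262.61; balance after payment £13,784.53.
Month 3: interest £255.01; balance after payment £13,366.47.
Month 4: interest £247.28; balance after payment £12,940.68.
Month 5: interest £239.40; balance after payment £12,507.02.

£12,507.02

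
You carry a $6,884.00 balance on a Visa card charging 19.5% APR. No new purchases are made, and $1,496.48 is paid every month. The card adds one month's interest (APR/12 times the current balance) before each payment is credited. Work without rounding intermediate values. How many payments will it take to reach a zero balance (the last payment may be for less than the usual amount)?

Monthly rate r = 19.5%/12 = 1.625% = 0.01625.
Recurrence: B ← B·(1+r) − $1,496.48.
Month 1: interest $111.87; balance after payment $5,499.39.
Month 2: interest $89.37; balance after payment $4,092.27.
Month 3: interest $66.50; balance after payment $2,662.29.
Month 4: interest $43.26; balance after payment $1,209.07.
Month 5: interest $19.65; balance after payment $0.00.

5 months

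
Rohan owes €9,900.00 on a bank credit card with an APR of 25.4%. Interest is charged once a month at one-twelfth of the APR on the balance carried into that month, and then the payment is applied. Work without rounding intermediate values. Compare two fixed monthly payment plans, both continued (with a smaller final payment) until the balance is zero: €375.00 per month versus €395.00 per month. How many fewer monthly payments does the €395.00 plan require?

3 fewer payments

Monthly rate r = 25.4%/12 = 2.11667% = 0.0211667.
At €375.00/mo: n = ⌈−ln(1 − rB₀/P)/ln(1+r)⌉ = 40 payments (last €24.81); total interest = total paid − €9,900.00 = €4,749.81.
At €395.00/mo: 37 payments (last €39.08); total interest €4,359.08.
Payments saved = 40 − 37 = 3.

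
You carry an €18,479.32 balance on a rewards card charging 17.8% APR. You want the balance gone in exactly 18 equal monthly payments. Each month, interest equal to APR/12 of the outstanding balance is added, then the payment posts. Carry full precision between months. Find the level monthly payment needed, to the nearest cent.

Monthly rate r = 17.8%/12 = 1.48333% = 0.0148333.
Level-payment amortization: P = B₀·r / (1 − (1+r)^(−n)) = 18479.32·0.0148333 / (1 − 1.01483^(−18)).
Denominator 1 − (1+r)^(−18) = 0.23282406.
P = 274.11 / 0.23282406 ≈ 1177.33.

€1,177.33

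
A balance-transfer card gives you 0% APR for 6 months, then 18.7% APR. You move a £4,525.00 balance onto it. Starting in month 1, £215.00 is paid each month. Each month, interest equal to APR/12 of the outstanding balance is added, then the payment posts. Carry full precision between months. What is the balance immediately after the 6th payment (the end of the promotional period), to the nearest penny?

£3,235.00

Promo months 1–6 at r₀ = 0%/12 = 0; months 7+ at r₁ = 18.7%/12 = 0.0155833.
After month 6 (no interest yet): B = £4,525.00 − 6·£215.00 = £3,235.00.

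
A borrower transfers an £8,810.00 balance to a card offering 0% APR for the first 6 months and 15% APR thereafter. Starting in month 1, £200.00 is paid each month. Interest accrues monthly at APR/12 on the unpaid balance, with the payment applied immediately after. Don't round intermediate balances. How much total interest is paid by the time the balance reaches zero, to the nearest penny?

£2,783.23

Promo months 1–6 at r₀ = 0%/12 = 0; months 7+ at r₁ = 15%/12 = 0.0125.
After month 6 (no interest yet): B = £8,810.00 − 6·£200.00 = £7,610.00.
Then at r₁ with £200.00/mo: n₂ = −ln(1 − r₁·B/P)/ln(1+r₁) ≈ 51.97 → 52 more payments.
Total paid = 57·£200.00 + £193.23 = £11,593.23; interest = £11,593.23 − £8,810.00 = £2,783.23.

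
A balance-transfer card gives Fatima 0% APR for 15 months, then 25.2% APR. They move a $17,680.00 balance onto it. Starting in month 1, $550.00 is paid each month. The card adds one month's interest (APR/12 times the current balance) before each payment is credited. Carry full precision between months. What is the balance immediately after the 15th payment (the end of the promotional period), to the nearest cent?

$9,430.00

Promo months 1–15 at r₀ = 0%/12 = 0; months 16+ at r₁ = 25.2%/12 = 0.021.
After month 15 (no interest yet): B = $17,680.00 − 15·$550.00 = $9,430.00.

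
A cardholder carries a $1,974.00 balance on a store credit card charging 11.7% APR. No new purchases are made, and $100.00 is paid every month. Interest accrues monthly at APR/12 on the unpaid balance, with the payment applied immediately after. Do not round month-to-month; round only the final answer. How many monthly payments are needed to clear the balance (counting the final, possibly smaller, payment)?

23 months

Monthly rate r = 11.7%/12 = 0.975% = 0.00975.
Recurrence: B ← B·(1+r) − $100.00.
Month 1: interest $19.25; balance after payment $1,893.25.
Month 2: interest $18.46; balance after payment $1,811.71.
Closed form: n = −ln(1 − rB₀/P)/ln(1+r) = −ln(0.80754)/ln(1.00975) ≈ 22.032, so the balance reaches zero during payment 23.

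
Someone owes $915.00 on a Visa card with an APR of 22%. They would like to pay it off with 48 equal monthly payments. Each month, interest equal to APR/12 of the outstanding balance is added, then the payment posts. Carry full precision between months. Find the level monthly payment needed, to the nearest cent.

Monthly rate r = 22%/12 = 1.83333% = 0.0183333.
Level-payment amortization: P = B₀·r / (1 − (1+r)^(−n)) = 915.00·0.0183333 / (1 − 1.01833^(−48)).
Denominator 1 − (1+r)^(−48) = 0.581898306.
P = 16.775 / 0.581898306 ≈ 28.83.

$28.83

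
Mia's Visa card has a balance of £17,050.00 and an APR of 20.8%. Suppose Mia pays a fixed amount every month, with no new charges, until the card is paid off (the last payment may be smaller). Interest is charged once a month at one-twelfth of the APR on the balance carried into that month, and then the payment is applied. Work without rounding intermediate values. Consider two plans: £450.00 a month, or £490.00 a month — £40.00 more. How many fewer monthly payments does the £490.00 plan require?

9 fewer payments

Monthly rate r = 20.8%/12 = 1.73333% = 0.0173333.
At £450.00/mo: n = ⌈−ln(1 − rB₀/P)/ln(1+r)⌉ = 63 payments (last £100.44); total interest = total paid − £17,050.00 = £10,950.44.
At £490.00/mo: 54 payments (last £381.35); total interest £9,301.35.
Payments saved = 63 − 54 = 9.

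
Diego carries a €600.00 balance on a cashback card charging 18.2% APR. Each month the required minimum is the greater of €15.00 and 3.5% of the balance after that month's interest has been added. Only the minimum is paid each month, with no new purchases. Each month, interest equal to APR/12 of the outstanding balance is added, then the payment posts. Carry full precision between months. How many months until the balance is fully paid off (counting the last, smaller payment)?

55 months

Monthly rate r = 18.2%/12 = 1.51667% = 0.0151667.
While 3.5% of the post-interest balance exceeds €15.00, each month B ← (B·(1+r))·(1 − 0.035), i.e. B shrinks by the factor (1+r)·0.965 = 0.97964.
This holds for months 1–18. Entering month 19 the balance is €414.30; 3.5% of the post-interest balance is now below €15.00, so the flat €15.00 minimum applies from here.
From month 19 a fixed €15.00 at rate r clears €414.30 in 37 more payments. Total: 18 + 37 = 55 months.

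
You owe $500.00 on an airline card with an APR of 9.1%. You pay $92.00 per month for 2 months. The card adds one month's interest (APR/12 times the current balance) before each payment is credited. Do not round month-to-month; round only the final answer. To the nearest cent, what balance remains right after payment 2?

$322.91

Monthly rate r = 9.1%/12 = 0.758333% = 0.00758333.
Each month: B ← B·(1+r) − $92.00.
Month 1: interest $3.79; balance after payment $411.79.
Month 2: interest $3.12; balance after payment $322.91.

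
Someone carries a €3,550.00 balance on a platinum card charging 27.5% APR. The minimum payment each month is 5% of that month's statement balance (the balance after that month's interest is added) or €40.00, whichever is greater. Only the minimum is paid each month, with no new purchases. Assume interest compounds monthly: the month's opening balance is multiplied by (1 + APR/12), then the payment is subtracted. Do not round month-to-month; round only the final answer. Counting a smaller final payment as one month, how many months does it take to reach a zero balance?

Monthly rate r = 27.5%/12 = 2.29167% = 0.0229167.
While 5% of the post-interest balance exceeds €40.00, each month B ← (B·(1+r))·(1 − 0.05), i.e. B shrinks by the factor (1+r)·0.95 = 0.97177.
This holds for months 1–53. Entering month 54 the balance is €778.24; 5% of the post-interest balance is now below €40.00, so the flat €40.00 minimum applies from here.
From month 54 a fixed €40.00 at rate r clears €778.24 in 27 more payments. Total: 53 + 27 = 80 months.

80 months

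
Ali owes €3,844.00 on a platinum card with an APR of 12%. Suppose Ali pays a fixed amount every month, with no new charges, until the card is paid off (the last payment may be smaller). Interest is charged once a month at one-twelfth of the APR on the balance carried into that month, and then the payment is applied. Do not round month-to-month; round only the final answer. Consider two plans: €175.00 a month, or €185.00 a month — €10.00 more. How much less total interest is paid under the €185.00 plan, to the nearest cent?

€31.34

Monthly rate r = 12%/12 = 1% = 0.01.
At €175.00/mo: n = ⌈−ln(1 − rB₀/P)/ln(1+r)⌉ = 25 payments (last €162.11); total interest = total paid − €3,844.00 = €518.11.
At €185.00/mo: 24 payments (last €75.77); total interest €486.77.
Interest saved = €518.11 − €486.77 = €31.34.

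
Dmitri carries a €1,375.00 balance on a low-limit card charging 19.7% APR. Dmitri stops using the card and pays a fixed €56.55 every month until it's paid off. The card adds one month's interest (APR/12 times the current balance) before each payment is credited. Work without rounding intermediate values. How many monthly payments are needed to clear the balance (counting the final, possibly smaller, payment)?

32 months

Monthly rate r = 19.7%/12 = 1.64167% = 0.0164167.
Recurrence: B ← B·(1+r) − €56.55.
Month 1: interest €22.57; balance after payment €1,341.02.
Month 2: interest €22.02; balance after payment €1,306.49.
Closed form: n = −ln(1 − rB₀/P)/ln(1+r) = −ln(0.60083)/ln(1.01642) ≈ 31.286, so the balance reaches zero during payment 32.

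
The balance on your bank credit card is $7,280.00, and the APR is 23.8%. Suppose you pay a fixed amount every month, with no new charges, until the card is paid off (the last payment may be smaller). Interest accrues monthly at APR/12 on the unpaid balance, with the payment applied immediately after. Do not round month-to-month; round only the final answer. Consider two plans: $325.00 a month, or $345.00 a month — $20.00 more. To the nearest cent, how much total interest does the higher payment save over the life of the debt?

$197.00

Monthly rate r = 23.8%/12 = 1.98333% = 0.0198333.
At $325.00/mo: n = ⌈−ln(1 − rB₀/P)/ln(1+r)⌉ = 30 payments (last $296.96); total interest = total paid − $7,280.00 = $2,441.96.
At $345.00/mo: 28 payments (last $209.96); total interest $2,244.96.
Interest saved = $2,441.96 − $2,244.96 = $197.00.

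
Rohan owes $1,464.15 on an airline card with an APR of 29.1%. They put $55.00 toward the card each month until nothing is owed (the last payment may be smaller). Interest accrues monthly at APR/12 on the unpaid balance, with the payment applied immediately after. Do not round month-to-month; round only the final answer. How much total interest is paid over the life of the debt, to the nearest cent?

Monthly rate r = 29.1%/12 = 2.425% = 0.02425.
Payoff takes n = ⌈−ln(1 − rB₀/P)/ln(1+r)⌉ = ⌈43.288⌉ = 44 payments; the last is $15.97.
Total paid = 43·$55.00 + $15.97 = $2,380.97.
Total interest = total paid − principal = $2,380.97 − $1,464.15 = $916.82.

$916.82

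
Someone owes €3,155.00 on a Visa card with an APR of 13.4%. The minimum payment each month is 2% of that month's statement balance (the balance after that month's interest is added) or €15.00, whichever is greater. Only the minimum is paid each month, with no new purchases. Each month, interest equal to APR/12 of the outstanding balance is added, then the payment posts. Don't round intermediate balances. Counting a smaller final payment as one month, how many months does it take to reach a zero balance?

Monthly rate r = 13.4%/12 = 1.11667% = 0.0111667.
While 2% of the post-interest balance exceeds €15.00, each month B ← (B·(1+r))·(1 − 0.02), i.e. B shrinks by the factor (1+r)·0.98 = 0.99094.
This holds for months 1–160. Entering month 161 the balance is €735.89; 2% of the post-interest balance is now below €15.00, so the flat €15.00 minimum applies from here.
From month 161 a fixed €15.00 at rate r clears €735.89 in 72 more payments. Total: 160 + 72 = 232 months.

232 months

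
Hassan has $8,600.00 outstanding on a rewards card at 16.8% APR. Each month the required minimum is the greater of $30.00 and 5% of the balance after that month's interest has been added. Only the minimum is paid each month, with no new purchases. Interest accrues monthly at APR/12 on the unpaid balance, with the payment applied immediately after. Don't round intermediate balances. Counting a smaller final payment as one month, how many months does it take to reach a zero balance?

95 months

Monthly rate r = 16.8%/12 = 1.4% = 0.014.
While 5% of the post-interest balance exceeds $30.00, each month B ← (B·(1+r))·(1 − 0.05), i.e. B shrinks by the factor (1+r)·0.95 = 0.9633.
This holds for months 1–72. Entering month 73 the balance is $582.55; 5% of the post-interest balance is now below $30.00, so the flat $30.00 minimum applies from here.
From month 73 a fixed $30.00 at rate r clears $582.55 in 23 more payments. Total: 72 + 23 = 95 months.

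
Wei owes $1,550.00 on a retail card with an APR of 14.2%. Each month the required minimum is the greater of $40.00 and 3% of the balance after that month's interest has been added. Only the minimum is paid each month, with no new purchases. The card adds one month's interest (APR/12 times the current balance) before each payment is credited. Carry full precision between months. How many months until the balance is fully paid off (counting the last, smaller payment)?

Monthly rate r = 14.2%/12 = 1.18333% = 0.0118333.
While 3% of the post-interest balance exceeds $40.00, each month B ← (B·(1+r))·(1 − 0.03), i.e. B shrinks by the factor (1+r)·0.97 = 0.98148.
This holds for months 1–9. Entering month 10 the balance is $1,309.96; 3% of the post-interest balance is now below $40.00, so the flat $40.00 minimum applies from here.
From month 10 a fixed $40.00 at rate r clears $1,309.96 in 42 more payments. Total: 9 + 42 = 51 months.

51 months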